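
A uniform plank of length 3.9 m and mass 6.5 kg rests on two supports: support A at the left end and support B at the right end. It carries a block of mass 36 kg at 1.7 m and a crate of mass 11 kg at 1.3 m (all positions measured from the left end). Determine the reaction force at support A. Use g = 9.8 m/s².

R_A ≈ 303 N

Take moments about support B.
Beam weight: 6.5 × 9.8 = 63.7 N down at 1.95 m → arm 1.95 m, τ = 63.7 × 1.95 = 124.2 N·m counterclockwise.
Block: 36 × 9.8 = 352.8 N down at 1.7 m → arm 2.2 m, τ = 352.8 × 2.2 = 776.2 N·m counterclockwise.
Crate: 11 × 9.8 = 107.8 N down at 1.3 m → arm 2.6 m, τ = 107.8 × 2.6 = 280.3 N·m counterclockwise.
Net load moment about support B = 1181 N·m counterclockwise.
Reaction R at support A is upward at 0 m, arm 3.9 m → moment R × 3.9 clockwise.
Balancing moments: R × 3.9 = 1181, giving R = 303 N.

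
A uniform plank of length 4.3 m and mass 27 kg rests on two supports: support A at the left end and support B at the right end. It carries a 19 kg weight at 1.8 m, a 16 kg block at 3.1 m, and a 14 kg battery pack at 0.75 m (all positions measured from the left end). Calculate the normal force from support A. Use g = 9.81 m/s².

R_A ≈ 398 N

Sum moments about support B (its reaction then has zero moment arm).
Beam weight: 27 × 9.81 = 264.9 N down at 2.15 m → arm 2.15 m, τ = 264.9 × 2.15 = 569.5 N·m counterclockwise.
Weight: 19 × 9.81 = 186.4 N down at 1.8 m → arm 2.5 m, τ = 186.4 × 2.5 = 466 N·m counterclockwise.
Block: 16 × 9.81 = 157 N down at 3.1 m → arm 1.2 m, τ = 157 × 1.2 = 188.4 N·m counterclockwise.
Battery pack: 14 × 9.81 = 137.3 N down at 0.75 m → arm 3.55 m, τ = 137.3 × 3.55 = 487.4 N·m counterclockwise.
Net load moment about support B = 1711 N·m counterclockwise.
Reaction R at support A is upward at 0 m, arm 4.3 m → moment R × 4.3 clockwise.
Setting net torque to zero: R × 4.3 = 1711 → R = 398 N.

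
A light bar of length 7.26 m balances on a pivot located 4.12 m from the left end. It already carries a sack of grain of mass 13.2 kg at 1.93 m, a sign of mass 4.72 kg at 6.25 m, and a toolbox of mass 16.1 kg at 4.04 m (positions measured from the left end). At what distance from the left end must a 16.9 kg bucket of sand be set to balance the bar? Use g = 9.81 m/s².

x ≈ 5.31 m from the left end

About the pivot (at 4.12 m from the left end):
Sack of grain: 13.2 × 9.81 = 129.5 N down at 1.93 m → arm 2.19 m, τ = 129.5 × 2.19 = 283.6 N·m counterclockwise.
Sign: 4.72 × 9.81 = 46.3 N down at 6.25 m → arm 2.13 m, τ = 46.3 × 2.13 = 98.62 N·m clockwise.
Toolbox: 16.1 × 9.81 = 157.9 N down at 4.04 m → arm 0.08 m, τ = 157.9 × 0.08 = 12.63 N·m counterclockwise.
Net moment of existing loads = 197.6 N·m counterclockwise.
The bucket of sand weighs 16.9 × 9.81 = 165.8 N and must supply an equal clockwise moment, so its lever arm about the pivot is 197.6 / 165.8 = 1.19 m.
That puts it at 4.12 + 1.19 = 5.31 m from the left end.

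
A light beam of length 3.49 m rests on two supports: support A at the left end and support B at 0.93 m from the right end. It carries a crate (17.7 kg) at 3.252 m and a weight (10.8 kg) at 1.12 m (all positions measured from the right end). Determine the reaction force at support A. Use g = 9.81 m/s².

Taking torques about support B:
Crate: 17.7 × 9.81 = 173.6 N down at 3.252 m → arm 2.322 m, τ = 173.6 × 2.322 = 403.1 N·m counterclockwise.
Weight: 10.8 × 9.81 = 105.9 N down at 1.12 m → arm 0.19 m, τ = 105.9 × 0.19 = 20.12 N·m counterclockwise.
Net load moment about support B = 423.2 N·m counterclockwise.
Reaction R at support A is upward at 3.49 m, arm 2.56 m → moment R × 2.56 clockwise.
Balancing moments: R × 2.56 = 423.2, giving R = 165 N.

R_A ≈ 165 N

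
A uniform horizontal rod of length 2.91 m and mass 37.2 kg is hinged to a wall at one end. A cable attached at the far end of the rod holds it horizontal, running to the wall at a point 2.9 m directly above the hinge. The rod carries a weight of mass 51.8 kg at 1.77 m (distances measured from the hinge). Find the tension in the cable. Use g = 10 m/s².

Choose the hinge as the axis so the unknown hinge reaction has zero arm there.
Beam weight: 37.2 × 10 = 372 N down at 1.455 m → arm 1.455 m, τ = 372 × 1.455 = 541.3 N·m clockwise.
Weight: 51.8 × 10 = 518 N down at 1.77 m → arm 1.77 m, τ = 518 × 1.77 = 916.9 N·m clockwise.
Total clockwise load moment = 1458 N·m.
The cable tension T acts at 2.91 m; only its component perpendicular to the rod, T sinθ, produces torque. sinθ = h/√(h²+d²) = 2.9/√(2.9²+2.91²) = 0.7059.
Setting net torque to zero: T × 2.91 × 0.7059 = 1458 → T = 1458 / 2.054 = 710 N.

T ≈ 710 N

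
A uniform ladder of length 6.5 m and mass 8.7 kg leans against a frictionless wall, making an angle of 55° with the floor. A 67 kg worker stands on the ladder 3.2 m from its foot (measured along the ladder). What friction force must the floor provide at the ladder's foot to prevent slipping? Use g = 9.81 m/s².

f ≈ 256 N

Take moments about the foot of the ladder.
Ladder weight 8.7×9.81 = 85.35 N acts at 3.25 m along the ladder; its horizontal arm is 3.25·cos55° = 1.864 m → τ = 159.1 N·m clockwise.
Worker: 67×9.81 = 657.3 N at 3.2 m → arm 1.835 m → τ = 1206 N·m clockwise.
Wall normal N acts horizontally at the top; its moment arm is the height L sinθ = 6.5·sin55° = 5.324 m, counterclockwise.
Balancing moments: N × 5.324 = 1365, giving N = 256 N.
ΣFx = 0: friction at the foot balances the wall's push, so f = N_wall = 256 N.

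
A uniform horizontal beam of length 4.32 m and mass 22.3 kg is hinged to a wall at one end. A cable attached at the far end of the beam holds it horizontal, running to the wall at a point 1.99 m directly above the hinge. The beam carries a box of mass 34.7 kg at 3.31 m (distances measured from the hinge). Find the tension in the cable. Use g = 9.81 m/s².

Taking torques about the hinge:
Beam weight: 22.3 × 9.81 = 218.8 N down at 2.16 m → arm 2.16 m, τ = 218.8 × 2.16 = 472.6 N·m clockwise.
Box: 34.7 × 9.81 = 340.4 N down at 3.31 m → arm 3.31 m, τ = 340.4 × 3.31 = 1127 N·m clockwise.
Total clockwise load moment = 1600 N·m.
The cable tension T acts at 4.32 m; only its component perpendicular to the beam, T sinθ, produces torque. sinθ = h/√(h²+d²) = 1.99/√(1.99²+4.32²) = 0.4184.
For rotational equilibrium, T × 4.32 × 0.4184 = 1600, so T = 1600 / 1.807 = 885 N.

T ≈ 885 N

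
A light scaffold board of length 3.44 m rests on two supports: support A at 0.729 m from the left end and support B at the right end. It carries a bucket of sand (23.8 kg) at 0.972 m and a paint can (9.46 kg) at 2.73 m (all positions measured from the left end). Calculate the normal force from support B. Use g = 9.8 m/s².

R_B ≈ 89.3 N

Choose support A as the axis so its reaction then has zero moment arm.
Bucket of sand: 23.8 × 9.8 = 233.2 N down at 0.972 m → arm 0.243 m, τ = 233.2 × 0.243 = 56.67 N·m clockwise.
Paint can: 9.46 × 9.8 = 92.71 N down at 2.73 m → arm 2.001 m, τ = 92.71 × 2.001 = 185.5 N·m clockwise.
Net load moment about support A = 242.2 N·m clockwise.
Reaction R at support B is upward at 3.44 m, arm 2.711 m → moment R × 2.711 counterclockwise.
Στ = 0 ⇒ R × 2.711 = 242.2 ⇒ R = 89.3 N.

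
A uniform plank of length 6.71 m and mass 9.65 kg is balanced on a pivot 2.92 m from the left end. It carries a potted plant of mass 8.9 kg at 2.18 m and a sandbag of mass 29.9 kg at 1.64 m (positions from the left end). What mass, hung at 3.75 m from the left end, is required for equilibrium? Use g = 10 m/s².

m ≈ 49 kg

Sum moments about the pivot (at 2.92 m from the left end) (the support reaction has zero arm there).
Beam weight: 9.65 × 10 = 96.5 N down at 3.355 m → arm 0.435 m, τ = 96.5 × 0.435 = 41.98 N·m clockwise.
Potted plant: 8.9 × 10 = 89 N down at 2.18 m → arm 0.74 m, τ = 89 × 0.74 = 65.86 N·m counterclockwise.
Sandbag: 29.9 × 10 = 299 N down at 1.64 m → arm 1.28 m, τ = 299 × 1.28 = 382.7 N·m counterclockwise.
Net moment of known loads = 406.6 N·m counterclockwise.
An unknown mass m at 3.75 m has arm 0.83 m; its moment is m·g·0.83 clockwise.
Balancing moments: m × 10 × 0.83 = 406.6, giving m = 406.6 / (10 × 0.83) = 49 kg.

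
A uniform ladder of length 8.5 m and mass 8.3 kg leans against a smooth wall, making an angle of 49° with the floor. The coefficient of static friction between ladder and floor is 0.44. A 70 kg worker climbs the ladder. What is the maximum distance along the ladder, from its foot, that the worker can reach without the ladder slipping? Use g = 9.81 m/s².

d ≈ 4.31 m

About the foot of the ladder:
Ladder weight 8.3×9.81 = 81.42 N acts at 4.25 m along the ladder; its horizontal arm is 4.25·cos49° = 2.788 m → τ = 227 N·m clockwise.
Worker weight 70×9.81 = 686.7 N at distance d → arm d·cos49° → τ = 686.7·d·0.6561 clockwise.
Wall normal N at the top has arm L sinθ = 6.415 m counterclockwise, so Στ = 0 gives N·6.415 = 227 + 450.5·d.
ΣFy = 0 ⇒ N_floor = 768.1 N, so the maximum friction is μ_s·N_floor = 0.44×768.1 = 338 N. ΣFx = 0 ⇒ N_wall = f, so at the slipping point N = 338 N.
Substituting: 338×6.415 = 227 + 450.5·d ⇒ d = (2168 − 227) / 450.5 = 4.31 m.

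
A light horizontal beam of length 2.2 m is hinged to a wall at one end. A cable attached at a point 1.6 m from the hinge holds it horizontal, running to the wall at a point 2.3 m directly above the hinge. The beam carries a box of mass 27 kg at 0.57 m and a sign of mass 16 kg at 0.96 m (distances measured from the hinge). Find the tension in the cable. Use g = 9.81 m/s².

T ≈ 230 N

Take moments about the hinge.
Box: 27 × 9.81 = 264.9 N down at 0.57 m → arm 0.57 m, τ = 264.9 × 0.57 = 151 N·m clockwise.
Sign: 16 × 9.81 = 157 N down at 0.96 m → arm 0.96 m, τ = 157 × 0.96 = 150.7 N·m clockwise.
Total clockwise load moment = 301.7 N·m.
The cable tension T acts at 1.6 m; only its component perpendicular to the beam, T sinθ, produces torque. sinθ = h/√(h²+d²) = 2.3/√(2.3²+1.6²) = 0.8209.
Setting net torque to zero: T × 1.6 × 0.8209 = 301.7 → T = 301.7 / 1.313 = 230 N.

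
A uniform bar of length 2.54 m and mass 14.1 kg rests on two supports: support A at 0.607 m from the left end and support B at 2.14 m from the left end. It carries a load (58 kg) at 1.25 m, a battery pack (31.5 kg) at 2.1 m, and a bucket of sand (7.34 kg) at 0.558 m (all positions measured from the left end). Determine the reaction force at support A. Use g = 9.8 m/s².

Sum moments about support B (its reaction then has zero moment arm).
Beam weight: 14.1 × 9.8 = 138.2 N down at 1.27 m → arm 0.87 m, τ = 138.2 × 0.87 = 120.2 N·m counterclockwise.
Load: 58 × 9.8 = 568.4 N down at 1.25 m → arm 0.89 m, τ = 568.4 × 0.89 = 505.9 N·m counterclockwise.
Battery pack: 31.5 × 9.8 = 308.7 N down at 2.1 m → arm 0.04 m, τ = 308.7 × 0.04 = 12.35 N·m counterclockwise.
Bucket of sand: 7.34 × 9.8 = 71.93 N down at 0.558 m → arm 1.582 m, τ = 71.93 × 1.582 = 113.8 N·m counterclockwise.
Net load moment about support B = 752.2 N·m counterclockwise.
Reaction R at support A is upward at 0.607 m, arm 1.533 m → moment R × 1.533 clockwise.
For rotational equilibrium, R × 1.533 = 752.2, so R = 491 N.

R_A ≈ 491 N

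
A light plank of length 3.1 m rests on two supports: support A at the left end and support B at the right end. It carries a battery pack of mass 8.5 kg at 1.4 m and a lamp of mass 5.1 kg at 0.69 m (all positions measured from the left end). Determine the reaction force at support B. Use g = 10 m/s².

R_B ≈ 49.7 N

Choose support A as the axis so its reaction then has zero moment arm.
Battery pack: 8.5 × 10 = 85 N down at 1.4 m → arm 1.4 m, τ = 85 × 1.4 = 119 N·m clockwise.
Lamp: 5.1 × 10 = 51 N down at 0.69 m → arm 0.69 m, τ = 51 × 0.69 = 35.19 N·m clockwise.
Net load moment about support A = 154.2 N·m clockwise.
Reaction R at support B is upward at 3.1 m, arm 3.1 m → moment R × 3.1 counterclockwise.
For rotational equilibrium, R × 3.1 = 154.2, so R = 49.7 N.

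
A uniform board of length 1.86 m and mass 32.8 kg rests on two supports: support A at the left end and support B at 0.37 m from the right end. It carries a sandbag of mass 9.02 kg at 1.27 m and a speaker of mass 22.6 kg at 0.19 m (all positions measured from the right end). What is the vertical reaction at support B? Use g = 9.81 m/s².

R_B ≈ 484 N

Sum moments about support A (its reaction then has zero moment arm).
Beam weight: 32.8 × 9.81 = 321.8 N down at 0.93 m → arm 0.93 m, τ = 321.8 × 0.93 = 299.3 N·m clockwise.
Sandbag: 9.02 × 9.81 = 88.49 N down at 1.27 m → arm 0.59 m, τ = 88.49 × 0.59 = 52.21 N·m clockwise.
Speaker: 22.6 × 9.81 = 221.7 N down at 0.19 m → arm 1.67 m, τ = 221.7 × 1.67 = 370.2 N·m clockwise.
Net load moment about support A = 721.7 N·m clockwise.
Reaction R at support B is upward at 0.37 m, arm 1.49 m → moment R × 1.49 counterclockwise.
Balancing moments: R × 1.49 = 721.7, giving R = 484 N.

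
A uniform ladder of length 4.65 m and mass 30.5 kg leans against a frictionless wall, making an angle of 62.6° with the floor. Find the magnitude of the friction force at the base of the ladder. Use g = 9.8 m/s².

About the foot of the ladder:
Ladder weight 30.5×9.8 = 298.9 N acts at 2.325 m along the ladder; its horizontal arm is 2.325·cos62.6° = 1.07 m → τ = 319.8 N·m clockwise.
Wall normal N acts horizontally at the top; its moment arm is the height L sinθ = 4.65·sin62.6° = 4.128 m, counterclockwise.
Στ = 0 ⇒ N × 4.128 = 319.8 ⇒ N = 77.5 N.
ΣFx = 0: friction at the foot balances the wall's push, so f = N_wall = 77.5 N.

f ≈ 77.5 N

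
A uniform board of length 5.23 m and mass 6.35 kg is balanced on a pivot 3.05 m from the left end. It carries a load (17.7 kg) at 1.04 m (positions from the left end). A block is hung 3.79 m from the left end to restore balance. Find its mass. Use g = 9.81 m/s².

m ≈ 51.8 kg

Take moments about the pivot (at 3.05 m from the left end).
Beam weight: 6.35 × 9.81 = 62.29 N down at 2.615 m → arm 0.435 m, τ = 62.29 × 0.435 = 27.1 N·m counterclockwise.
Load: 17.7 × 9.81 = 173.6 N down at 1.04 m → arm 2.01 m, τ = 173.6 × 2.01 = 348.9 N·m counterclockwise.
Net moment of known loads = 376 N·m counterclockwise.
An unknown mass m at 3.79 m has arm 0.74 m; its moment is m·g·0.74 clockwise.
For rotational equilibrium, m × 9.81 × 0.74 = 376, so m = 376 / (9.81 × 0.74) = 51.8 kg.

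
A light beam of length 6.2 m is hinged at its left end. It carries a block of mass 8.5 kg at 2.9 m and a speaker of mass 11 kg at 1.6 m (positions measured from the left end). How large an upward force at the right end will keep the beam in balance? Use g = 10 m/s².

Taking torques about the left end:
Block: 8.5 × 10 = 85 N down at 2.9 m → arm 2.9 m, τ = 85 × 2.9 = 246.5 N·m clockwise.
Speaker: 11 × 10 = 110 N down at 1.6 m → arm 1.6 m, τ = 110 × 1.6 = 176 N·m clockwise.
Net moment of the loads = 422.5 N·m clockwise.
The upward force F acts at the right end, arm 6.2 m, giving F × 6.2 counterclockwise.
Setting net torque to zero: F × 6.2 = 422.5 → F = 422.5 / 6.2 = 68.1 N.

F ≈ 68.1 N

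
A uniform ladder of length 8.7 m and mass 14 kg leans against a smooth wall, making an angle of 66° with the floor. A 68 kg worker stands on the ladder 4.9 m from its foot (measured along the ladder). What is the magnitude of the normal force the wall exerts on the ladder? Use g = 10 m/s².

Choose the foot of the ladder as the axis so the floor normal and friction both act there and drop out.
Ladder weight 14×10 = 140 N acts at 4.35 m along the ladder; its horizontal arm is 4.35·cos66° = 1.769 m → τ = 247.7 N·m clockwise.
Worker: 68×10 = 680 N at 4.9 m → arm 1.993 m → τ = 1355 N·m clockwise.
Wall normal N acts horizontally at the top; its moment arm is the height L sinθ = 8.7·sin66° = 7.948 m, counterclockwise.
Setting net torque to zero: N × 7.948 = 1603 → N = 202 N.

N_wall ≈ 202 N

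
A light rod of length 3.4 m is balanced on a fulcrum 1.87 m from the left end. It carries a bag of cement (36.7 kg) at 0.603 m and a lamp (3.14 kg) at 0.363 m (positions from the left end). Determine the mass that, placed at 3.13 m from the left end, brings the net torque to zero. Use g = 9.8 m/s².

Taking torques about the fulcrum (at 1.87 m from the left end):
Bag of cement: 36.7 × 9.8 = 359.7 N down at 0.603 m → arm 1.267 m, τ = 359.7 × 1.267 = 455.7 N·m counterclockwise.
Lamp: 3.14 × 9.8 = 30.77 N down at 0.363 m → arm 1.507 m, τ = 30.77 × 1.507 = 46.37 N·m counterclockwise.
Net moment of known loads = 502.1 N·m counterclockwise.
An unknown mass m at 3.13 m has arm 1.26 m; its moment is m·g·1.26 clockwise.
Balancing moments: m × 9.8 × 1.26 = 502.1, giving m = 502.1 / (9.8 × 1.26) = 40.7 kg.

m ≈ 40.7 kg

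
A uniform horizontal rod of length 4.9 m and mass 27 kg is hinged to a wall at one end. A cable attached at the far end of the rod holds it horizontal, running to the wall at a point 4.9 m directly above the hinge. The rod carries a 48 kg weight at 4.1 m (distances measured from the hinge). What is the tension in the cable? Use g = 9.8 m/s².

About the hinge:
Beam weight: 27 × 9.8 = 264.6 N down at 2.45 m → arm 2.45 m, τ = 264.6 × 2.45 = 648.3 N·m clockwise.
Weight: 48 × 9.8 = 470.4 N down at 4.1 m → arm 4.1 m, τ = 470.4 × 4.1 = 1929 N·m clockwise.
Total clockwise load moment = 2577 N·m.
The cable tension T acts at 4.9 m; only its component perpendicular to the rod, T sinθ, produces torque. sinθ = h/√(h²+d²) = 4.9/√(4.9²+4.9²) = 0.7071.
Setting net torque to zero: T × 4.9 × 0.7071 = 2577 → T = 2577 / 3.465 = 744 N.

T ≈ 744 N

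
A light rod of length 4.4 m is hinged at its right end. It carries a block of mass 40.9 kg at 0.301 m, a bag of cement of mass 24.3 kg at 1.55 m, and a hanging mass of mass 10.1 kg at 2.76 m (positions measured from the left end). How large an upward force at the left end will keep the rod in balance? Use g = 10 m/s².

F ≈ 576 N

Take moments about the right end.
Block: 40.9 × 10 = 409 N down at 0.301 m → arm 4.099 m, τ = 409 × 4.099 = 1676 N·m counterclockwise.
Bag of cement: 24.3 × 10 = 243 N down at 1.55 m → arm 2.85 m, τ = 243 × 2.85 = 692.6 N·m counterclockwise.
Hanging mass: 10.1 × 10 = 101 N down at 2.76 m → arm 1.64 m, τ = 101 × 1.64 = 165.6 N·m counterclockwise.
Net moment of the loads = 2534 N·m counterclockwise.
The upward force F acts at the left end, arm 4.4 m, giving F × 4.4 clockwise.
Στ = 0 ⇒ F × 4.4 = 2534 ⇒ F = 2534 / 4.4 = 576 N.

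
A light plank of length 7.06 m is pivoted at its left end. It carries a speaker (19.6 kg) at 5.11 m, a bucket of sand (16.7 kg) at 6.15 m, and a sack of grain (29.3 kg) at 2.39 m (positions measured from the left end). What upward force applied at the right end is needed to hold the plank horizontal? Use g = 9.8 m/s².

F ≈ 379 N

Take moments about the left end.
Speaker: 19.6 × 9.8 = 192.1 N down at 5.11 m → arm 5.11 m, τ = 192.1 × 5.11 = 981.6 N·m clockwise.
Bucket of sand: 16.7 × 9.8 = 163.7 N down at 6.15 m → arm 6.15 m, τ = 163.7 × 6.15 = 1007 N·m clockwise.
Sack of grain: 29.3 × 9.8 = 287.1 N down at 2.39 m → arm 2.39 m, τ = 287.1 × 2.39 = 686.2 N·m clockwise.
Net moment of the loads = 2675 N·m clockwise.
The upward force F acts at the right end, arm 7.06 m, giving F × 7.06 counterclockwise.
For rotational equilibrium, F × 7.06 = 2675, so F = 2675 / 7.06 = 379 N.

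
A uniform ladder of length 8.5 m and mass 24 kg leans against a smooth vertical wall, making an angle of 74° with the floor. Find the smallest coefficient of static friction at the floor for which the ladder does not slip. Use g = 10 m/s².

μ_min ≈ 0.143

Choose the foot of the ladder as the axis so the floor normal and friction both act there and drop out.
Ladder weight 24×10 = 240 N acts at 4.25 m along the ladder; its horizontal arm is 4.25·cos74° = 1.171 m → τ = 281 N·m clockwise.
Wall normal N acts horizontally at the top; its moment arm is the height L sinθ = 8.5·sin74° = 8.171 m, counterclockwise.
Setting net torque to zero: N × 8.171 = 281 → N = 34.39 N.
ΣFx = 0 ⇒ f = N_wall = 34.39 N. ΣFy = 0 ⇒ N_floor = 240 N.
μ_min = f / N_floor = 34.39 / 240 = 0.143.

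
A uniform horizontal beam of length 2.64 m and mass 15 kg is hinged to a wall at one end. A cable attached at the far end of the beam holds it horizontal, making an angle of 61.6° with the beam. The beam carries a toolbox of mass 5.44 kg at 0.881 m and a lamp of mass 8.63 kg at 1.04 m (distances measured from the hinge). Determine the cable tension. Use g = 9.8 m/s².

About the hinge:
Beam weight: 15 × 9.8 = 147 N down at 1.32 m → arm 1.32 m, τ = 147 × 1.32 = 194 N·m clockwise.
Toolbox: 5.44 × 9.8 = 53.31 N down at 0.881 m → arm 0.881 m, τ = 53.31 × 0.881 = 46.97 N·m clockwise.
Lamp: 8.63 × 9.8 = 84.57 N down at 1.04 m → arm 1.04 m, τ = 84.57 × 1.04 = 87.95 N·m clockwise.
Total clockwise load moment = 328.9 N·m.
The cable tension T acts at 2.64 m; only its component perpendicular to the beam, T sinθ, produces torque. sin 61.6° = 0.8796.
Στ = 0 ⇒ T × 2.64 × 0.8796 = 328.9 ⇒ T = 328.9 / 2.322 = 142 N.

T ≈ 142 N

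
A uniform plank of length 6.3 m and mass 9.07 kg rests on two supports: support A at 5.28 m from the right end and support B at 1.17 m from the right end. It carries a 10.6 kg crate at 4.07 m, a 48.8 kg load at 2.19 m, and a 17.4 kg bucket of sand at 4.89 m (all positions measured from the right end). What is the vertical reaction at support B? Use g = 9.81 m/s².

Choose support A as the axis so its reaction then has zero moment arm.
Beam weight: 9.07 × 9.81 = 88.98 N down at 3.15 m → arm 2.13 m, τ = 88.98 × 2.13 = 189.5 N·m clockwise.
Crate: 10.6 × 9.81 = 104 N down at 4.07 m → arm 1.21 m, τ = 104 × 1.21 = 125.8 N·m clockwise.
Load: 48.8 × 9.81 = 478.7 N down at 2.19 m → arm 3.09 m, τ = 478.7 × 3.09 = 1479 N·m clockwise.
Bucket of sand: 17.4 × 9.81 = 170.7 N down at 4.89 m → arm 0.39 m, τ = 170.7 × 0.39 = 66.57 N·m clockwise.
Net load moment about support A = 1861 N·m clockwise.
Reaction R at support B is upward at 1.17 m, arm 4.11 m → moment R × 4.11 counterclockwise.
Balancing moments: R × 4.11 = 1861, giving R = 453 N.

R_B ≈ 453 N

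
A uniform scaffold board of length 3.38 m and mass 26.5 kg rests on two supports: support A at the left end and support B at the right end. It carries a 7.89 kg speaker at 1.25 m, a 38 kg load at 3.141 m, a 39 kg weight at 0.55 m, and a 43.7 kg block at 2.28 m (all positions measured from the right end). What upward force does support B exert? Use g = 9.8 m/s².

Choose support A as the axis so its reaction then has zero moment arm.
Beam weight: 26.5 × 9.8 = 259.7 N down at 1.69 m → arm 1.69 m, τ = 259.7 × 1.69 = 438.9 N·m clockwise.
Speaker: 7.89 × 9.8 = 77.32 N down at 1.25 m → arm 2.13 m, τ = 77.32 × 2.13 = 164.7 N·m clockwise.
Load: 38 × 9.8 = 372.4 N down at 3.141 m → arm 0.239 m, τ = 372.4 × 0.239 = 89 N·m clockwise.
Weight: 39 × 9.8 = 382.2 N down at 0.55 m → arm 2.83 m, τ = 382.2 × 2.83 = 1082 N·m clockwise.
Block: 43.7 × 9.8 = 428.3 N down at 2.28 m → arm 1.1 m, τ = 428.3 × 1.1 = 471.1 N·m clockwise.
Net load moment about support A = 2246 N·m clockwise.
Reaction R at support B is upward at 0 m, arm 3.38 m → moment R × 3.38 counterclockwise.
For rotational equilibrium, R × 3.38 = 2246, so R = 664 N.

R_B ≈ 664 N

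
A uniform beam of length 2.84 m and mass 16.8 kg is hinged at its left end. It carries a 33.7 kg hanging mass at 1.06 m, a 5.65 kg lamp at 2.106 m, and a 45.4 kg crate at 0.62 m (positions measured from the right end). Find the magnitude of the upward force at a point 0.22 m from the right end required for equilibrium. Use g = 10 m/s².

Take moments about the left end.
Beam weight: 16.8 × 10 = 168 N down at 1.42 m → arm 1.42 m, τ = 168 × 1.42 = 238.6 N·m clockwise.
Hanging mass: 33.7 × 10 = 337 N down at 1.06 m → arm 1.78 m, τ = 337 × 1.78 = 599.9 N·m clockwise.
Lamp: 5.65 × 10 = 56.5 N down at 2.106 m → arm 0.734 m, τ = 56.5 × 0.734 = 41.47 N·m clockwise.
Crate: 45.4 × 10 = 454 N down at 0.62 m → arm 2.22 m, τ = 454 × 2.22 = 1008 N·m clockwise.
Net moment of the loads = 1888 N·m clockwise.
The upward force F acts at a point 0.22 m from the right end, arm 2.62 m, giving F × 2.62 counterclockwise.
Balancing moments: F × 2.62 = 1888, giving F = 1888 / 2.62 = 721 N.

F ≈ 721 N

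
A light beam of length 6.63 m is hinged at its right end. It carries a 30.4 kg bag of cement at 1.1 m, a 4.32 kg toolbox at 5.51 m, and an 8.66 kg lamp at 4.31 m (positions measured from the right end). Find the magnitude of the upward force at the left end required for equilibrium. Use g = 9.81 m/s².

Choose the right end as the axis so the unknown pivot reaction has zero arm there.
Bag of cement: 30.4 × 9.81 = 298.2 N down at 1.1 m → arm 1.1 m, τ = 298.2 × 1.1 = 328 N·m counterclockwise.
Toolbox: 4.32 × 9.81 = 42.38 N down at 5.51 m → arm 5.51 m, τ = 42.38 × 5.51 = 233.5 N·m counterclockwise.
Lamp: 8.66 × 9.81 = 84.95 N down at 4.31 m → arm 4.31 m, τ = 84.95 × 4.31 = 366.1 N·m counterclockwise.
Net moment of the loads = 927.6 N·m counterclockwise.
The upward force F acts at the left end, arm 6.63 m, giving F × 6.63 clockwise.
Balancing moments: F × 6.63 = 927.6, giving F = 927.6 / 6.63 = 140 N.

F ≈ 140 N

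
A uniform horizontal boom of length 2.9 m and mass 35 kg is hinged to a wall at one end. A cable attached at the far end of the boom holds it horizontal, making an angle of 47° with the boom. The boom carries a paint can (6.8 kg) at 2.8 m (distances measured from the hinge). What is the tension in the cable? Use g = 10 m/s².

T ≈ 329 N

Choose the hinge as the axis so the unknown hinge reaction has zero arm there.
Beam weight: 35 × 10 = 350 N down at 1.45 m → arm 1.45 m, τ = 350 × 1.45 = 507.5 N·m clockwise.
Paint can: 6.8 × 10 = 68 N down at 2.8 m → arm 2.8 m, τ = 68 × 2.8 = 190.4 N·m clockwise.
Total clockwise load moment = 697.9 N·m.
The cable tension T acts at 2.9 m; only its component perpendicular to the boom, T sinθ, produces torque. sin 47° = 0.7314.
Στ = 0 ⇒ T × 2.9 × 0.7314 = 697.9 ⇒ T = 697.9 / 2.121 = 329 N.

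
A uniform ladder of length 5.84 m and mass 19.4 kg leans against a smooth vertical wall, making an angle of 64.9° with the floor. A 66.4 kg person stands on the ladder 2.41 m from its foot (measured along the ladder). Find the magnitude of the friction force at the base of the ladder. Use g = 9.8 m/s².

f ≈ 170 N

Taking torques about the foot of the ladder:
Ladder weight 19.4×9.8 = 190.1 N acts at 2.92 m along the ladder; its horizontal arm is 2.92·cos64.9° = 1.239 m → τ = 235.5 N·m clockwise.
Person: 66.4×9.8 = 650.7 N at 2.41 m → arm 1.022 m → τ = 665 N·m clockwise.
Wall normal N acts horizontally at the top; its moment arm is the height L sinθ = 5.84·sin64.9° = 5.289 m, counterclockwise.
Setting net torque to zero: N × 5.289 = 900.5 → N = 170 N.
ΣFx = 0: friction at the foot balances the wall's push, so f = N_wall = 170 N.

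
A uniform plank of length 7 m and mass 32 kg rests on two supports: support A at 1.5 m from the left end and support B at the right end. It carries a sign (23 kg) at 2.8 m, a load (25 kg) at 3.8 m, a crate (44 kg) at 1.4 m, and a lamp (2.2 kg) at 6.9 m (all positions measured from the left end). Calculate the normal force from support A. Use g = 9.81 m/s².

R_A ≈ 955 N

Choose support B as the axis so its reaction then has zero moment arm.
Beam weight: 32 × 9.81 = 313.9 N down at 3.5 m → arm 3.5 m, τ = 313.9 × 3.5 = 1099 N·m counterclockwise.
Sign: 23 × 9.81 = 225.6 N down at 2.8 m → arm 4.2 m, τ = 225.6 × 4.2 = 947.5 N·m counterclockwise.
Load: 25 × 9.81 = 245.2 N down at 3.8 m → arm 3.2 m, τ = 245.2 × 3.2 = 784.6 N·m counterclockwise.
Crate: 44 × 9.81 = 431.6 N down at 1.4 m → arm 5.6 m, τ = 431.6 × 5.6 = 2417 N·m counterclockwise.
Lamp: 2.2 × 9.81 = 21.58 N down at 6.9 m → arm 0.1 m, τ = 21.58 × 0.1 = 2.158 N·m counterclockwise.
Net load moment about support B = 5250 N·m counterclockwise.
Reaction R at support A is upward at 1.5 m, arm 5.5 m → moment R × 5.5 clockwise.
Setting net torque to zero: R × 5.5 = 5250 → R = 955 N.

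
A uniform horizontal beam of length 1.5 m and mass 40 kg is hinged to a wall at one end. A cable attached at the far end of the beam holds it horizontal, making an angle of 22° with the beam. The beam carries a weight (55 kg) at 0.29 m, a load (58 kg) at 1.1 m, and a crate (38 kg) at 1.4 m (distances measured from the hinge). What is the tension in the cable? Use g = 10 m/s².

T ≈ 2900 N

Take moments about the hinge.
Beam weight: 40 × 10 = 400 N down at 0.75 m → arm 0.75 m, τ = 400 × 0.75 = 300 N·m clockwise.
Weight: 55 × 10 = 550 N down at 0.29 m → arm 0.29 m, τ = 550 × 0.29 = 159.5 N·m clockwise.
Load: 58 × 10 = 580 N down at 1.1 m → arm 1.1 m, τ = 580 × 1.1 = 638 N·m clockwise.
Crate: 38 × 10 = 380 N down at 1.4 m → arm 1.4 m, τ = 380 × 1.4 = 532 N·m clockwise.
Total clockwise load moment = 1630 N·m.
The cable tension T acts at 1.5 m; only its component perpendicular to the beam, T sinθ, produces torque. sin 22° = 0.3746.
Balancing moments: T × 1.5 × 0.3746 = 1630, giving T = 1630 / 0.5619 = 2900 N.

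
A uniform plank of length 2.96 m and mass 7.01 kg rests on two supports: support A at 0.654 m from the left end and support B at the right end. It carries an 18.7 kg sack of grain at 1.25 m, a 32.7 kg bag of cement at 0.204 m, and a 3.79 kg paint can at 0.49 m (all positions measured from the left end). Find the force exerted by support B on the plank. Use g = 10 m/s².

Taking torques about support A:
Beam weight: 7.01 × 10 = 70.1 N down at 1.48 m → arm 0.826 m, τ = 70.1 × 0.826 = 57.9 N·m clockwise.
Sack of grain: 18.7 × 10 = 187 N down at 1.25 m → arm 0.596 m, τ = 187 × 0.596 = 111.5 N·m clockwise.
Bag of cement: 32.7 × 10 = 327 N down at 0.204 m → arm 0.45 m, τ = 327 × 0.45 = 147.2 N·m counterclockwise.
Paint can: 3.79 × 10 = 37.9 N down at 0.49 m → arm 0.164 m, τ = 37.9 × 0.164 = 6.216 N·m counterclockwise.
Net load moment about support A = 15.98 N·m clockwise.
Reaction R at support B is upward at 2.96 m, arm 2.306 m → moment R × 2.306 counterclockwise.
Στ = 0 ⇒ R × 2.306 = 15.98 ⇒ R = 6.93 N.

R_B ≈ 6.93 N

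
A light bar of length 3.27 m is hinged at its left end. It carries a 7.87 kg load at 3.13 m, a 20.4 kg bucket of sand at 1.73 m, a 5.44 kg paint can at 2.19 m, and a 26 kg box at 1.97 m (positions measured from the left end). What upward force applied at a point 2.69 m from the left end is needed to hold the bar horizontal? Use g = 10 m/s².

F ≈ 457 N

Taking torques about the left end:
Load: 7.87 × 10 = 78.7 N down at 3.13 m → arm 3.13 m, τ = 78.7 × 3.13 = 246.3 N·m clockwise.
Bucket of sand: 20.4 × 10 = 204 N down at 1.73 m → arm 1.73 m, τ = 204 × 1.73 = 352.9 N·m clockwise.
Paint can: 5.44 × 10 = 54.4 N down at 2.19 m → arm 2.19 m, τ = 54.4 × 2.19 = 119.1 N·m clockwise.
Box: 26 × 10 = 260 N down at 1.97 m → arm 1.97 m, τ = 260 × 1.97 = 512.2 N·m clockwise.
Net moment of the loads = 1230 N·m clockwise.
The upward force F acts at a point 2.69 m from the left end, arm 2.69 m, giving F × 2.69 counterclockwise.
Setting net torque to zero: F × 2.69 = 1230 → F = 1230 / 2.69 = 457 N.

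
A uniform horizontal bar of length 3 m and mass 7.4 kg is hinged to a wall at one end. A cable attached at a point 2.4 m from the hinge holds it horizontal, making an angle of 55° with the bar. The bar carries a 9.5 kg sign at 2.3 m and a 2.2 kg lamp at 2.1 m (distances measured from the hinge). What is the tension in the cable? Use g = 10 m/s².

T ≈ 191 N

Taking torques about the hinge:
Beam weight: 7.4 × 10 = 74 N down at 1.5 m → arm 1.5 m, τ = 74 × 1.5 = 111 N·m clockwise.
Sign: 9.5 × 10 = 95 N down at 2.3 m → arm 2.3 m, τ = 95 × 2.3 = 218.5 N·m clockwise.
Lamp: 2.2 × 10 = 22 N down at 2.1 m → arm 2.1 m, τ = 22 × 2.1 = 46.2 N·m clockwise.
Total clockwise load moment = 375.7 N·m.
The cable tension T acts at 2.4 m; only its component perpendicular to the bar, T sinθ, produces torque. sin 55° = 0.8192.
Στ = 0 ⇒ T × 2.4 × 0.8192 = 375.7 ⇒ T = 375.7 / 1.966 = 191 N.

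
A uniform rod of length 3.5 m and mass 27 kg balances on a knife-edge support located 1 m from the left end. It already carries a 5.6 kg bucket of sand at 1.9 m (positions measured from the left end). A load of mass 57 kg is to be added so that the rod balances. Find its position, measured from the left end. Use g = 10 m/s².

Choose the knife-edge support (at 1 m from the left end) as the axis so the support reaction has zero arm there.
Beam weight: 27 × 10 = 270 N down at 1.75 m → arm 0.75 m, τ = 270 × 0.75 = 202.5 N·m clockwise.
Bucket of sand: 5.6 × 10 = 56 N down at 1.9 m → arm 0.9 m, τ = 56 × 0.9 = 50.4 N·m clockwise.
Net moment of existing loads = 252.9 N·m clockwise.
The load weighs 57 × 10 = 570 N and must supply an equal counterclockwise moment, so its lever arm about the knife-edge support is 252.9 / 570 = 0.444 m.
That puts it at 1 − 0.444 = 0.556 m from the left end.

x ≈ 0.556 m from the left end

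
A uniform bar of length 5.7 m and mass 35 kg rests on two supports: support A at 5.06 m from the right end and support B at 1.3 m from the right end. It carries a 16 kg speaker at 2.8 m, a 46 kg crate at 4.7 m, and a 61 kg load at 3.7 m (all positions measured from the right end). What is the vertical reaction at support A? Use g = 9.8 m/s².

Taking torques about support B:
Beam weight: 35 × 9.8 = 343 N down at 2.85 m → arm 1.55 m, τ = 343 × 1.55 = 531.6 N·m counterclockwise.
Speaker: 16 × 9.8 = 156.8 N down at 2.8 m → arm 1.5 m, τ = 156.8 × 1.5 = 235.2 N·m counterclockwise.
Crate: 46 × 9.8 = 450.8 N down at 4.7 m → arm 3.4 m, τ = 450.8 × 3.4 = 1533 N·m counterclockwise.
Load: 61 × 9.8 = 597.8 N down at 3.7 m → arm 2.4 m, τ = 597.8 × 2.4 = 1435 N·m counterclockwise.
Net load moment about support B = 3735 N·m counterclockwise.
Reaction R at support A is upward at 5.06 m, arm 3.76 m → moment R × 3.76 clockwise.
Setting net torque to zero: R × 3.76 = 3735 → R = 993 N.

R_A ≈ 993 N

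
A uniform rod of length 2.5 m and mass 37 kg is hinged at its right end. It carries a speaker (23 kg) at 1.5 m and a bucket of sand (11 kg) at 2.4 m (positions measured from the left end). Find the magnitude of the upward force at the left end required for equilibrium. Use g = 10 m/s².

F ≈ 281 N

Take moments about the right end.
Beam weight: 37 × 10 = 370 N down at 1.25 m → arm 1.25 m, τ = 370 × 1.25 = 462.5 N·m counterclockwise.
Speaker: 23 × 10 = 230 N down at 1.5 m → arm 1 m, τ = 230 × 1 = 230 N·m counterclockwise.
Bucket of sand: 11 × 10 = 110 N down at 2.4 m → arm 0.1 m, τ = 110 × 0.1 = 11 N·m counterclockwise.
Net moment of the loads = 703.5 N·m counterclockwise.
The upward force F acts at the left end, arm 2.5 m, giving F × 2.5 clockwise.
For rotational equilibrium, F × 2.5 = 703.5, so F = 703.5 / 2.5 = 281 N.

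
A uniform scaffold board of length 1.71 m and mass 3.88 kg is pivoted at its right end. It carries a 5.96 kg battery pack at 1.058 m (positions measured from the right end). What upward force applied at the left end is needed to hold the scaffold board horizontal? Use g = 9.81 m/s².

F ≈ 55.2 N

Taking torques about the right end:
Beam weight: 3.88 × 9.81 = 38.06 N down at 0.855 m → arm 0.855 m, τ = 38.06 × 0.855 = 32.54 N·m counterclockwise.
Battery pack: 5.96 × 9.81 = 58.47 N down at 1.058 m → arm 1.058 m, τ = 58.47 × 1.058 = 61.86 N·m counterclockwise.
Net moment of the loads = 94.4 N·m counterclockwise.
The upward force F acts at the left end, arm 1.71 m, giving F × 1.71 clockwise.
For rotational equilibrium, F × 1.71 = 94.4, so F = 94.4 / 1.71 = 55.2 N.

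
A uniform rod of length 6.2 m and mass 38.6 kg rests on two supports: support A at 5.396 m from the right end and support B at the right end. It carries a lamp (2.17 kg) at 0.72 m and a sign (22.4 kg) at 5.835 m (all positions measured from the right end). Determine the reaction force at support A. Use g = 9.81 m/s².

Choose support B as the axis so its reaction then has zero moment arm.
Beam weight: 38.6 × 9.81 = 378.7 N down at 3.1 m → arm 3.1 m, τ = 378.7 × 3.1 = 1174 N·m counterclockwise.
Lamp: 2.17 × 9.81 = 21.29 N down at 0.72 m → arm 0.72 m, τ = 21.29 × 0.72 = 15.33 N·m counterclockwise.
Sign: 22.4 × 9.81 = 219.7 N down at 5.835 m → arm 5.835 m, τ = 219.7 × 5.835 = 1282 N·m counterclockwise.
Net load moment about support B = 2471 N·m counterclockwise.
Reaction R at support A is upward at 5.396 m, arm 5.396 m → moment R × 5.396 clockwise.
Balancing moments: R × 5.396 = 2471, giving R = 458 N.

R_A ≈ 458 N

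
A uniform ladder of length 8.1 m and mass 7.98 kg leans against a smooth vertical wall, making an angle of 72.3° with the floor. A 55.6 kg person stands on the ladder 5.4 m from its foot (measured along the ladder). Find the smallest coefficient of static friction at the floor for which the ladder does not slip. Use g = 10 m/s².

About the foot of the ladder:
Ladder weight 7.98×10 = 79.8 N acts at 4.05 m along the ladder; its horizontal arm is 4.05·cos72.3° = 1.231 m → τ = 98.23 N·m clockwise.
Person: 55.6×10 = 556 N at 5.4 m → arm 1.642 m → τ = 913 N·m clockwise.
Wall normal N acts horizontally at the top; its moment arm is the height L sinθ = 8.1·sin72.3° = 7.717 m, counterclockwise.
Setting net torque to zero: N × 7.717 = 1011 → N = 131 N.
ΣFx = 0 ⇒ f = N_wall = 131 N. ΣFy = 0 ⇒ N_floor = 635.8 N.
μ_min = f / N_floor = 131 / 635.8 = 0.206.

μ_min ≈ 0.206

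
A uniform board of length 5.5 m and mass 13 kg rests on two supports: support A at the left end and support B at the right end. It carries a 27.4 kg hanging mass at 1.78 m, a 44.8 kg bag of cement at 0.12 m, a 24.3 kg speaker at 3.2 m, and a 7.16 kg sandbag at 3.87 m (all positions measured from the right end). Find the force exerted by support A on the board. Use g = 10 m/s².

R_A ≈ 355 N

Take moments about support B.
Beam weight: 13 × 10 = 130 N down at 2.75 m → arm 2.75 m, τ = 130 × 2.75 = 357.5 N·m counterclockwise.
Hanging mass: 27.4 × 10 = 274 N down at 1.78 m → arm 1.78 m, τ = 274 × 1.78 = 487.7 N·m counterclockwise.
Bag of cement: 44.8 × 10 = 448 N down at 0.12 m → arm 0.12 m, τ = 448 × 0.12 = 53.76 N·m counterclockwise.
Speaker: 24.3 × 10 = 243 N down at 3.2 m → arm 3.2 m, τ = 243 × 3.2 = 777.6 N·m counterclockwise.
Sandbag: 7.16 × 10 = 71.6 N down at 3.87 m → arm 3.87 m, τ = 71.6 × 3.87 = 277.1 N·m counterclockwise.
Net load moment about support B = 1954 N·m counterclockwise.
Reaction R at support A is upward at 5.5 m, arm 5.5 m → moment R × 5.5 clockwise.
Στ = 0 ⇒ R × 5.5 = 1954 ⇒ R = 355 N.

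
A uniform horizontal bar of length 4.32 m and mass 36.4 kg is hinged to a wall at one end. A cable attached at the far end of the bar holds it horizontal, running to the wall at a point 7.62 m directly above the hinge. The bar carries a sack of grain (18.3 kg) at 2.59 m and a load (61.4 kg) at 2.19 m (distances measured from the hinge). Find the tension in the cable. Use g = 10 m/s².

T ≈ 693 N

Choose the hinge as the axis so the unknown hinge reaction has zero arm there.
Beam weight: 36.4 × 10 = 364 N down at 2.16 m → arm 2.16 m, τ = 364 × 2.16 = 786.2 N·m clockwise.
Sack of grain: 18.3 × 10 = 183 N down at 2.59 m → arm 2.59 m, τ = 183 × 2.59 = 474 N·m clockwise.
Load: 61.4 × 10 = 614 N down at 2.19 m → arm 2.19 m, τ = 614 × 2.19 = 1345 N·m clockwise.
Total clockwise load moment = 2605 N·m.
The cable tension T acts at 4.32 m; only its component perpendicular to the bar, T sinθ, produces torque. sinθ = h/√(h²+d²) = 7.62/√(7.62²+4.32²) = 0.8699.
For rotational equilibrium, T × 4.32 × 0.8699 = 2605, so T = 2605 / 3.758 = 693 N.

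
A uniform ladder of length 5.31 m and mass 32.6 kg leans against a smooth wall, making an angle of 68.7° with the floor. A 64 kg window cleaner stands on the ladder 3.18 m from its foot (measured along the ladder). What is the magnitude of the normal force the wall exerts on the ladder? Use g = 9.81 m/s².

Taking torques about the foot of the ladder:
Ladder weight 32.6×9.81 = 319.8 N acts at 2.655 m along the ladder; its horizontal arm is 2.655·cos68.7° = 0.9644 m → τ = 308.4 N·m clockwise.
Window cleaner: 64×9.81 = 627.8 N at 3.18 m → arm 1.155 m → τ = 725.1 N·m clockwise.
Wall normal N acts horizontally at the top; its moment arm is the height L sinθ = 5.31·sin68.7° = 4.947 m, counterclockwise.
For rotational equilibrium, N × 4.947 = 1034, so N = 209 N.

N_wall ≈ 209 N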